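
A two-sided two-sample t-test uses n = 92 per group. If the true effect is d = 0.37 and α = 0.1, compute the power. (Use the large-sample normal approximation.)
Power ≈ 0.81

Power calculation (two-sample t-test, normal approximation):
z_β = d · √(n/2) - z_{α/2}
z_β = 0.37 · √(92/2) - 1.645
z_β = 0.37 · 6.782 - 1.645
z_β = 0.865

Power = Φ(z_β) = Φ(0.865) ≈ 0.806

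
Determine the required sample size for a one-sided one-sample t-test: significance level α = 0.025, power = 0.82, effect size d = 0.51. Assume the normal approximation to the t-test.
n = 32

Sample size formula (one-sample t-test, normal approximation):
n = ((z_α + z_β) / d)²

z_α = 1.960 (for α = 0.025, one-sided)
z_β = 0.915 (for power = 0.82)
d = 0.51

n = ((1.960 + 0.915) / 0.51)²
n = (5.637)²
n ≈ 31.78
Round up to the next whole number: n = 32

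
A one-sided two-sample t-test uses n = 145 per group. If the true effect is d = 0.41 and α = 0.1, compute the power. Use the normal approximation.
Power ≈ 0.99

Power calculation (two-sample t-test, normal approximation):
z_β = d · √(n/2) - z_α
z_β = 0.41 · √(145/2) - 1.282
z_β = 0.41 · 8.515 - 1.282
z_β = 2.209

Power = Φ(z_β) = Φ(2.209) ≈ 0.986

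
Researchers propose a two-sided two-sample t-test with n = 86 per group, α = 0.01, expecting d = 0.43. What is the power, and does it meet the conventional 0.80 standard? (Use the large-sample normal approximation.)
Power ≈ 0.60; the study is underpowered (power < 0.80)

Power calculation (two-sample t-test, normal approximation):
z_β = d · √(n/2) - z_{α/2}
z_β = 0.43 · √(86/2) - 2.576
z_β = 0.43 · 6.557 - 2.576
z_β = 0.244

Power = Φ(z_β) = Φ(0.244) ≈ 0.596

Effect size d = 0.43 is small by Cohen's convention (0.2/0.5/0.8).

Threshold: power ≥ 0.80 is conventionally adequate.
Power ≈ 0.60 → the study is underpowered (power < 0.80).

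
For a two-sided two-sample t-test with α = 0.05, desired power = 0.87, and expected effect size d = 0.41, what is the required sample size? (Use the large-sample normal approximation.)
n = 114 per group

Sample size formula (two-sample t-test, normal approximation):
n = 2 · ((z_{α/2} + z_β) / d)²

z_{α/2} = 1.960 (for α = 0.05, two-sided)
z_β = 1.126 (for power = 0.87)
d = 0.41

n = 2 · ((1.960 + 1.126) / 0.41)²
n = 2 · (7.527)²
n ≈ 113.31
Round up to the next whole number: n = 114 per group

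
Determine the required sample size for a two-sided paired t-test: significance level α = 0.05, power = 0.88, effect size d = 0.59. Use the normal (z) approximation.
n = 29 pairs

Sample size formula (paired t-test, normal approximation):
n = ((z_{α/2} + z_β) / d)²

z_{α/2} = 1.960 (for α = 0.05, two-sided)
z_β = 1.175 (for power = 0.88)
d = 0.59

n = ((1.960 + 1.175) / 0.59)²
n = (5.314)²
n ≈ 28.24
Round up to the next whole number: n = 29 pairs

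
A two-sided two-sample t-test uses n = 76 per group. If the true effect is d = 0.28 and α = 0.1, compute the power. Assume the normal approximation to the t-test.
Power ≈ 0.53

Power calculation (two-sample t-test, normal approximation):
z_β = d · √(n/2) - z_{α/2}
z_β = 0.28 · √(76/2) - 1.645
z_β = 0.28 · 6.164 - 1.645
z_β = 0.081

Power = Φ(z_β) = Φ(0.081) ≈ 0.532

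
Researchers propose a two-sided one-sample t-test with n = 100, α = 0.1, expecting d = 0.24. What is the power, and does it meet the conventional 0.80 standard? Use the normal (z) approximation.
Power ≈ 0.77; the study is underpowered (power < 0.80)

Power calculation (one-sample t-test, normal approximation):
z_β = d · √n - z_{α/2}
z_β = 0.24 · √100 - 1.645
z_β = 0.24 · 10.000 - 1.645
z_β = 0.755

Power = Φ(z_β) = Φ(0.755) ≈ 0.775

Effect size d = 0.24 is small by Cohen's convention (0.2/0.5/0.8).

Threshold: power ≥ 0.80 is conventionally adequate.
Power ≈ 0.77 → the study is underpowered (power < 0.80).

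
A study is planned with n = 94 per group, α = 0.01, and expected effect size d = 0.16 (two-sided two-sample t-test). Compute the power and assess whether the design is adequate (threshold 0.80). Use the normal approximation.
Power ≈ 0.07; the study is underpowered (power < 0.80)

Power calculation (two-sample t-test, normal approximation):
z_β = d · √(n/2) - z_{α/2}
z_β = 0.16 · √(94/2) - 2.576
z_β = 0.16 · 6.856 - 2.576
z_β = -1.479

Power = Φ(z_β) = Φ(-1.479) ≈ 0.070

Effect size d = 0.16 is very small by Cohen's convention (0.2/0.5/0.8).

Threshold: power ≥ 0.80 is conventionally adequate.
Power ≈ 0.07 → the study is underpowered (power < 0.80).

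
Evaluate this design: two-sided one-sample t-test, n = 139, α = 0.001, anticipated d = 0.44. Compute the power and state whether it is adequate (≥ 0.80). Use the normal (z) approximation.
Power ≈ 0.97; the study is adequately powered (power ≥ 0.80)

Power calculation (one-sample t-test, normal approximation):
z_β = d · √n - z_{α/2}
z_β = 0.44 · √139 - 3.291
z_β = 0.44 · 11.790 - 3.291
z_β = 1.897

Power = Φ(z_β) = Φ(1.897) ≈ 0.971

Effect size d = 0.44 is small by Cohen's convention (0.2/0.5/0.8).

Threshold: power ≥ 0.80 is conventionally adequate.
Power ≈ 0.97 → the study is adequately powered (power ≥ 0.80).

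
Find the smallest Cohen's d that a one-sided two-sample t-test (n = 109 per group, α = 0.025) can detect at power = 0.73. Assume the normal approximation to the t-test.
d ≈ 0.35

Minimum detectable effect (two-sample t-test, normal approximation):
d = (z_α + z_β) / √(n/2)
d = (1.960 + 0.613) / √(109/2)
d = 2.573 / 7.382
d ≈ 0.35

By Cohen's convention (0.2 small / 0.5 medium / 0.8 large): small effect.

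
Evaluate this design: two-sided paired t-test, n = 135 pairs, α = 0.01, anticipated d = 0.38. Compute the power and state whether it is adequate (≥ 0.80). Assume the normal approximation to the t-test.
Power ≈ 0.97; the study is adequately powered (power ≥ 0.80)

Power calculation (paired t-test, normal approximation):
z_β = d · √n - z_{α/2}
z_β = 0.38 · √135 - 2.576
z_β = 0.38 · 11.619 - 2.576
z_β = 1.839

Power = Φ(z_β) = Φ(1.839) ≈ 0.967

Effect size d = 0.38 is small by Cohen's convention (0.2/0.5/0.8).

Threshold: power ≥ 0.80 is conventionally adequate.
Power ≈ 0.97 → the study is adequately powered (power ≥ 0.80).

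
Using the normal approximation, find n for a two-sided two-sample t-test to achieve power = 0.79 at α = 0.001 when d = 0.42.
n = 191 per group

Sample size formula (two-sample t-test, normal approximation):
n = 2 · ((z_{α/2} + z_β) / d)²

z_{α/2} = 3.291 (for α = 0.001, two-sided)
z_β = 0.806 (for power = 0.79)
d = 0.42

n = 2 · ((3.291 + 0.806) / 0.42)²
n = 2 · (9.755)²
n ≈ 190.32
Round up to the next whole number: n = 191 per group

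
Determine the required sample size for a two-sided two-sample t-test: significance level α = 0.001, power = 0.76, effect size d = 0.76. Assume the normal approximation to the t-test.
n = 56 per group

Sample size formula (two-sample t-test, normal approximation):
n = 2 · ((z_{α/2} + z_β) / d)²

z_{α/2} = 3.291 (for α = 0.001, two-sided)
z_β = 0.706 (for power = 0.76)
d = 0.76

n = 2 · ((3.291 + 0.706) / 0.76)²
n = 2 · (5.259)²
n ≈ 55.31
Round up to the next whole number: n = 56 per group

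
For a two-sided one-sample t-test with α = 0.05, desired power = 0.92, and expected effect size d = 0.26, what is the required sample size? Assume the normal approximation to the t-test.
n = 168

Sample size formula (one-sample t-test, normal approximation):
n = ((z_{α/2} + z_β) / d)²

z_{α/2} = 1.960 (for α = 0.05, two-sided)
z_β = 1.405 (for power = 0.92)
d = 0.26

n = ((1.960 + 1.405) / 0.26)²
n = (12.942)²
n ≈ 167.50
Round up to the next whole number: n = 168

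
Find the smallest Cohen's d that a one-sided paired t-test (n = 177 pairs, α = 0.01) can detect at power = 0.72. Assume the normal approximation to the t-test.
d ≈ 0.22

Minimum detectable effect (paired t-test, normal approximation):
d = (z_α + z_β) / √n
d = (2.326 + 0.583) / √177
d = 2.909 / 13.304
d ≈ 0.22

By Cohen's convention (0.2 small / 0.5 medium / 0.8 large): small effect.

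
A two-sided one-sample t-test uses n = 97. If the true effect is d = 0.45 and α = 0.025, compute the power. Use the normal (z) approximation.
Power ≈ 0.99

Power calculation (one-sample t-test, normal approximation):
z_β = d · √n - z_{α/2}
z_β = 0.45 · √97 - 2.241
z_β = 0.45 · 9.849 - 2.241
z_β = 2.191

Power = Φ(z_β) = Φ(2.191) ≈ 0.986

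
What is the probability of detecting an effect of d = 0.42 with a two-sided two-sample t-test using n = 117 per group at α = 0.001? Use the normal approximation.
Power ≈ 0.47

Power calculation (two-sample t-test, normal approximation):
z_β = d · √(n/2) - z_{α/2}
z_β = 0.42 · √(117/2) - 3.291
z_β = 0.42 · 7.649 - 3.291
z_β = -0.078

Power = Φ(z_β) = Φ(-0.078) ≈ 0.469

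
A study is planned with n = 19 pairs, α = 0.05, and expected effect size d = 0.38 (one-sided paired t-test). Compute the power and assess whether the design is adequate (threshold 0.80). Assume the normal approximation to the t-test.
Power ≈ 0.50; the study is underpowered (power < 0.80)

Power calculation (paired t-test, normal approximation):
z_β = d · √n - z_α
z_β = 0.38 · √19 - 1.645
z_β = 0.38 · 4.359 - 1.645
z_β = 0.012

Power = Φ(z_β) = Φ(0.012) ≈ 0.505

Effect size d = 0.38 is small by Cohen's convention (0.2/0.5/0.8).

Threshold: power ≥ 0.80 is conventionally adequate.
Power ≈ 0.50 → the study is underpowered (power < 0.80).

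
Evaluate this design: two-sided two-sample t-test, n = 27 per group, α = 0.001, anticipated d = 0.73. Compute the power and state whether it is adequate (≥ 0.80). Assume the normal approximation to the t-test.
Power ≈ 0.27; the study is underpowered (power < 0.80)

Power calculation (two-sample t-test, normal approximation):
z_β = d · √(n/2) - z_{α/2}
z_β = 0.73 · √(27/2) - 3.291
z_β = 0.73 · 3.674 - 3.291
z_β = -0.608

Power = Φ(z_β) = Φ(-0.608) ≈ 0.271

Effect size d = 0.73 is medium by Cohen's convention (0.2/0.5/0.8).

Threshold: power ≥ 0.80 is conventionally adequate.
Power ≈ 0.27 → the study is underpowered (power < 0.80).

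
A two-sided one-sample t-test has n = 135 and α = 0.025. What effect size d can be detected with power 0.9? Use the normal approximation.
d ≈ 0.30

Minimum detectable effect (one-sample t-test, normal approximation):
d = (z_{α/2} + z_β) / √n
d = (2.241 + 1.282) / √135
d = 3.523 / 11.619
d ≈ 0.30

By Cohen's convention (0.2 small / 0.5 medium / 0.8 large): small effect.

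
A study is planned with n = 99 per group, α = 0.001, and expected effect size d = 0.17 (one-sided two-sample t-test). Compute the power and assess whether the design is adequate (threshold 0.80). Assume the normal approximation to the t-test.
Power ≈ 0.03; the study is underpowered (power < 0.80)

Power calculation (two-sample t-test, normal approximation):
z_β = d · √(n/2) - z_α
z_β = 0.17 · √(99/2) - 3.090
z_β = 0.17 · 7.036 - 3.090
z_β = -1.894

Power = Φ(z_β) = Φ(-1.894) ≈ 0.029

Effect size d = 0.17 is very small by Cohen's convention (0.2/0.5/0.8).

Threshold: power ≥ 0.80 is conventionally adequate.
Power ≈ 0.03 → the study is underpowered (power < 0.80).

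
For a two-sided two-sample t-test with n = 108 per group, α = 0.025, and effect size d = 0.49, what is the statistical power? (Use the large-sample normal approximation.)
Power ≈ 0.91

Power calculation (two-sample t-test, normal approximation):
z_β = d · √(n/2) - z_{α/2}
z_β = 0.49 · √(108/2) - 2.241
z_β = 0.49 · 7.348 - 2.241
z_β = 1.359

Power = Φ(z_β) = Φ(1.359) ≈ 0.913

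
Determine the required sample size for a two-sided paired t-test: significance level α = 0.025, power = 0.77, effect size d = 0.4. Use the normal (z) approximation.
n = 56 pairs

Sample size formula (paired t-test, normal approximation):
n = ((z_{α/2} + z_β) / d)²

z_{α/2} = 2.241 (for α = 0.025, two-sided)
z_β = 0.739 (for power = 0.77)
d = 0.4

n = ((2.241 + 0.739) / 0.4)²
n = (7.450)²
n ≈ 55.50
Round up to the next whole number: n = 56 pairs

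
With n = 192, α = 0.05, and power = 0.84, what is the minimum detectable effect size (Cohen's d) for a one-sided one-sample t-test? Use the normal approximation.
d ≈ 0.19

Minimum detectable effect (one-sample t-test, normal approximation):
d = (z_α + z_β) / √n
d = (1.645 + 0.994) / √192
d = 2.639 / 13.856
d ≈ 0.19

By Cohen's convention (0.2 small / 0.5 medium / 0.8 large): very small effect.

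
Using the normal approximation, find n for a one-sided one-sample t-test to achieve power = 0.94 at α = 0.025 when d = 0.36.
n = 96

Sample size formula (one-sample t-test, normal approximation):
n = ((z_α + z_β) / d)²

z_α = 1.960 (for α = 0.025, one-sided)
z_β = 1.555 (for power = 0.94)
d = 0.36

n = ((1.960 + 1.555) / 0.36)²
n = (9.764)²
n ≈ 95.34
Round up to the next whole number: n = 96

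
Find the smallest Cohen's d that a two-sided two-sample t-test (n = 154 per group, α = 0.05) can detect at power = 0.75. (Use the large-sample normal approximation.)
d ≈ 0.30

Minimum detectable effect (two-sample t-test, normal approximation):
d = (z_{α/2} + z_β) / √(n/2)
d = (1.960 + 0.674) / √(154/2)
d = 2.634 / 8.775
d ≈ 0.30

By Cohen's convention (0.2 small / 0.5 medium / 0.8 large): small effect.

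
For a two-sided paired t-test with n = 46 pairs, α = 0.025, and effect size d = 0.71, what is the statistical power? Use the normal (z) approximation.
Power ≈ 0.99

Power calculation (paired t-test, normal approximation):
z_β = d · √n - z_{α/2}
z_β = 0.71 · √46 - 2.241
z_β = 0.71 · 6.782 - 2.241
z_β = 2.574

Power = Φ(z_β) = Φ(2.574) ≈ 0.995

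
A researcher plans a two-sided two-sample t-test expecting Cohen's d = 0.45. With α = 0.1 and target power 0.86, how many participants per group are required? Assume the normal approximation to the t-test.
n = 74 per group

Sample size formula (two-sample t-test, normal approximation):
n = 2 · ((z_{α/2} + z_β) / d)²

z_{α/2} = 1.645 (for α = 0.1, two-sided)
z_β = 1.080 (for power = 0.86)
d = 0.45

n = 2 · ((1.645 + 1.080) / 0.45)²
n = 2 · (6.056)²
n ≈ 73.35
Round up to the next whole number: n = 74 per group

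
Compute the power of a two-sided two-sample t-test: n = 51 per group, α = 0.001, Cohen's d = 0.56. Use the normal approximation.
Power ≈ 0.32

Power calculation (two-sample t-test, normal approximation):
z_β = d · √(n/2) - z_{α/2}
z_β = 0.56 · √(51/2) - 3.291
z_β = 0.56 · 5.050 - 3.291
z_β = -0.463

Power = Φ(z_β) = Φ(-0.463) ≈ 0.322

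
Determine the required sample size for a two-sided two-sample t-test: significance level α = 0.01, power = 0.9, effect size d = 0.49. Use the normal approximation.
n = 124 per group

Sample size formula (two-sample t-test, normal approximation):
n = 2 · ((z_{α/2} + z_β) / d)²

z_{α/2} = 2.576 (for α = 0.01, two-sided)
z_β = 1.282 (for power = 0.9)
d = 0.49

n = 2 · ((2.576 + 1.282) / 0.49)²
n = 2 · (7.873)²
n ≈ 123.97
Round up to the next whole number: n = 124 per group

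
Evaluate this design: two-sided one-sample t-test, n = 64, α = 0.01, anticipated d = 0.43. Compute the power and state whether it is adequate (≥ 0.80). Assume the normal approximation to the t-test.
Power ≈ 0.81; the study is adequately powered (power ≥ 0.80)

Power calculation (one-sample t-test, normal approximation):
z_β = d · √n - z_{α/2}
z_β = 0.43 · √64 - 2.576
z_β = 0.43 · 8.000 - 2.576
z_β = 0.864

Power = Φ(z_β) = Φ(0.864) ≈ 0.806

Effect size d = 0.43 is small by Cohen's convention (0.2/0.5/0.8).

Threshold: power ≥ 0.80 is conventionally adequate.
Power ≈ 0.81 → the study is adequately powered (power ≥ 0.80).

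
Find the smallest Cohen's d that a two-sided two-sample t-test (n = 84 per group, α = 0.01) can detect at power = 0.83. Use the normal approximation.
d ≈ 0.54

Minimum detectable effect (two-sample t-test, normal approximation):
d = (z_{α/2} + z_β) / √(n/2)
d = (2.576 + 0.954) / √(84/2)
d = 3.530 / 6.481
d ≈ 0.54

By Cohen's convention (0.2 small / 0.5 medium / 0.8 large): medium effect.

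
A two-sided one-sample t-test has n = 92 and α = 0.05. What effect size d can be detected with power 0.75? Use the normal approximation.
d ≈ 0.27

Minimum detectable effect (one-sample t-test, normal approximation):
d = (z_{α/2} + z_β) / √n
d = (1.960 + 0.674) / √92
d = 2.634 / 9.592
d ≈ 0.27

By Cohen's convention (0.2 small / 0.5 medium / 0.8 large): small effect.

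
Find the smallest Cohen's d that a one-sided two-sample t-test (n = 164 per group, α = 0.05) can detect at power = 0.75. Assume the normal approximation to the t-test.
d ≈ 0.26

Minimum detectable effect (two-sample t-test, normal approximation):
d = (z_α + z_β) / √(n/2)
d = (1.645 + 0.674) / √(164/2)
d = 2.319 / 9.055
d ≈ 0.26

By Cohen's convention (0.2 small / 0.5 medium / 0.8 large): small effect.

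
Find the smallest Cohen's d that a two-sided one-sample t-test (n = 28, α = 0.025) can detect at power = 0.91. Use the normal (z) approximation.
d ≈ 0.68

Minimum detectable effect (one-sample t-test, normal approximation):
d = (z_{α/2} + z_β) / √n
d = (2.241 + 1.341) / √28
d = 3.582 / 5.292
d ≈ 0.68

By Cohen's convention (0.2 small / 0.5 medium / 0.8 large): medium effect.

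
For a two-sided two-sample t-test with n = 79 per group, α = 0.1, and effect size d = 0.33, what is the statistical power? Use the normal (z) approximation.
Power ≈ 0.67

Power calculation (two-sample t-test, normal approximation):
z_β = d · √(n/2) - z_{α/2}
z_β = 0.33 · √(79/2) - 1.645
z_β = 0.33 · 6.285 - 1.645
z_β = 0.429

Power = Φ(z_β) = Φ(0.429) ≈ 0.666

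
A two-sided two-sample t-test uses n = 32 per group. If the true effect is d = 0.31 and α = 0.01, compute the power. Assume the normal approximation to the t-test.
Power ≈ 0.09

Power calculation (two-sample t-test, normal approximation):
z_β = d · √(n/2) - z_{α/2}
z_β = 0.31 · √(32/2) - 2.576
z_β = 0.31 · 4.000 - 2.576
z_β = -1.336

Power = Φ(z_β) = Φ(-1.336) ≈ 0.091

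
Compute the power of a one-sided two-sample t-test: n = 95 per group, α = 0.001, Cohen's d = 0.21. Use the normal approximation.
Power ≈ 0.05

Power calculation (two-sample t-test, normal approximation):
z_β = d · √(n/2) - z_α
z_β = 0.21 · √(95/2) - 3.090
z_β = 0.21 · 6.892 - 3.090
z_β = -1.643

Power = Φ(z_β) = Φ(-1.643) ≈ 0.050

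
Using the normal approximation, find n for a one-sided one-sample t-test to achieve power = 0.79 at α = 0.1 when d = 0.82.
n = 7

Sample size formula (one-sample t-test, normal approximation):
n = ((z_α + z_β) / d)²

z_α = 1.282 (for α = 0.1, one-sided)
z_β = 0.806 (for power = 0.79)
d = 0.82

n = ((1.282 + 0.806) / 0.82)²
n = (2.546)²
n ≈ 6.48
Round up to the next whole number: n = 7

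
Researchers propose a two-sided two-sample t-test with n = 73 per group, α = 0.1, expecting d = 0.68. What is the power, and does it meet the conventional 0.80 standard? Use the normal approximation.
Power ≈ 0.99; the study is adequately powered (power ≥ 0.80)

Power calculation (two-sample t-test, normal approximation):
z_β = d · √(n/2) - z_{α/2}
z_β = 0.68 · √(73/2) - 1.645
z_β = 0.68 · 6.042 - 1.645
z_β = 2.463

Power = Φ(z_β) = Φ(2.463) ≈ 0.993

Effect size d = 0.68 is medium by Cohen's convention (0.2/0.5/0.8).

Threshold: power ≥ 0.80 is conventionally adequate.
Power ≈ 0.99 → the study is adequately powered (power ≥ 0.80).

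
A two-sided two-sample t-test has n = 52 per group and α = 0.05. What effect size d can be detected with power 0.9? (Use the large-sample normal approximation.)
d ≈ 0.64

Minimum detectable effect (two-sample t-test, normal approximation):
d = (z_{α/2} + z_β) / √(n/2)
d = (1.960 + 1.282) / √(52/2)
d = 3.242 / 5.099
d ≈ 0.64

By Cohen's convention (0.2 small / 0.5 medium / 0.8 large): medium effect.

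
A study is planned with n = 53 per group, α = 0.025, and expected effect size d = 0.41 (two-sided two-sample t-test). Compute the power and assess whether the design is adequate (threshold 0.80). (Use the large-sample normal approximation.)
Power ≈ 0.45; the study is underpowered (power < 0.80)

Power calculation (two-sample t-test, normal approximation):
z_β = d · √(n/2) - z_{α/2}
z_β = 0.41 · √(53/2) - 2.241
z_β = 0.41 · 5.148 - 2.241
z_β = -0.131

Power = Φ(z_β) = Φ(-0.131) ≈ 0.448

Effect size d = 0.41 is small by Cohen's convention (0.2/0.5/0.8).

Threshold: power ≥ 0.80 is conventionally adequate.
Power ≈ 0.45 → the study is underpowered (power < 0.80).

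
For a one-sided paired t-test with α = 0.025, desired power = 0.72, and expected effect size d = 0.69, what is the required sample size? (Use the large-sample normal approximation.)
n = 14 pairs

Sample size formula (paired t-test, normal approximation):
n = ((z_α + z_β) / d)²

z_α = 1.960 (for α = 0.025, one-sided)
z_β = 0.583 (for power = 0.72)
d = 0.69

n = ((1.960 + 0.583) / 0.69)²
n = (3.686)²
n ≈ 13.59
Round up to the next whole number: n = 14 pairs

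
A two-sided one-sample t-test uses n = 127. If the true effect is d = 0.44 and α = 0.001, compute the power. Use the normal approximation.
Power ≈ 0.95

Power calculation (one-sample t-test, normal approximation):
z_β = d · √n - z_{α/2}
z_β = 0.44 · √127 - 3.291
z_β = 0.44 · 11.269 - 3.291
z_β = 1.668

Power = Φ(z_β) = Φ(1.668) ≈ 0.952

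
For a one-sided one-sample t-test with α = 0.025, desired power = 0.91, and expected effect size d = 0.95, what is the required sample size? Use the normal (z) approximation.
n = 13

Sample size formula (one-sample t-test, normal approximation):
n = ((z_α + z_β) / d)²

z_α = 1.960 (for α = 0.025, one-sided)
z_β = 1.341 (for power = 0.91)
d = 0.95

n = ((1.960 + 1.341) / 0.95)²
n = (3.475)²
n ≈ 12.08
Round up to the next whole number: n = 13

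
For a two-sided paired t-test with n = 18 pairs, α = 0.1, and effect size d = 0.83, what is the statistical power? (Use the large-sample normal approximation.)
Power ≈ 0.97

Power calculation (paired t-test, normal approximation):
z_β = d · √n - z_{α/2}
z_β = 0.83 · √18 - 1.645
z_β = 0.83 · 4.243 - 1.645
z_β = 1.877

Power = Φ(z_β) = Φ(1.877) ≈ 0.970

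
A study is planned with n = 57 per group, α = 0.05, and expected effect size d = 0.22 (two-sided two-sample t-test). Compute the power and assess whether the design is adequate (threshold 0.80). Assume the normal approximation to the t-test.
Power ≈ 0.22; the study is underpowered (power < 0.80)

Power calculation (two-sample t-test, normal approximation):
z_β = d · √(n/2) - z_{α/2}
z_β = 0.22 · √(57/2) - 1.960
z_β = 0.22 · 5.339 - 1.960
z_β = -0.785

Power = Φ(z_β) = Φ(-0.785) ≈ 0.216

Effect size d = 0.22 is small by Cohen's convention (0.2/0.5/0.8).

Threshold: power ≥ 0.80 is conventionally adequate.
Power ≈ 0.22 → the study is underpowered (power < 0.80).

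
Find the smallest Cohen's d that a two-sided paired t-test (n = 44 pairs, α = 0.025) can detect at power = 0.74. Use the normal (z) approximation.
d ≈ 0.43

Minimum detectable effect (paired t-test, normal approximation):
d = (z_{α/2} + z_β) / √n
d = (2.241 + 0.643) / √44
d = 2.885 / 6.633
d ≈ 0.43

By Cohen's convention (0.2 small / 0.5 medium / 0.8 large): small effect.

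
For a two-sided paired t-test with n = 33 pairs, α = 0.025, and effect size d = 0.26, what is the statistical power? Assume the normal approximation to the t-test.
Power ≈ 0.23

Power calculation (paired t-test, normal approximation):
z_β = d · √n - z_{α/2}
z_β = 0.26 · √33 - 2.241
z_β = 0.26 · 5.745 - 2.241
z_β = -0.748

Power = Φ(z_β) = Φ(-0.748) ≈ 0.227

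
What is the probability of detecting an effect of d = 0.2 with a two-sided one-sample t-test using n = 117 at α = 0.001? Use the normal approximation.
Power ≈ 0.13

Power calculation (one-sample t-test, normal approximation):
z_β = d · √n - z_{α/2}
z_β = 0.2 · √117 - 3.291
z_β = 0.2 · 10.817 - 3.291
z_β = -1.127

Power = Φ(z_β) = Φ(-1.127) ≈ 0.130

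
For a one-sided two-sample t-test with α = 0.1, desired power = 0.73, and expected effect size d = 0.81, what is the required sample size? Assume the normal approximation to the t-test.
n = 11 per group

Sample size formula (two-sample t-test, normal approximation):
n = 2 · ((z_α + z_β) / d)²

z_α = 1.282 (for α = 0.1, one-sided)
z_β = 0.613 (for power = 0.73)
d = 0.81

n = 2 · ((1.282 + 0.613) / 0.81)²
n = 2 · (2.340)²
n ≈ 10.95
Round up to the next whole number: n = 11 per group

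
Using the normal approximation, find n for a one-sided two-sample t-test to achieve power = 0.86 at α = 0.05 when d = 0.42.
n = 85 per group

Sample size formula (two-sample t-test, normal approximation):
n = 2 · ((z_α + z_β) / d)²

z_α = 1.645 (for α = 0.05, one-sided)
z_β = 1.080 (for power = 0.86)
d = 0.42

n = 2 · ((1.645 + 1.080) / 0.42)²
n = 2 · (6.488)²
n ≈ 84.19
Round up to the next whole number: n = 85 per group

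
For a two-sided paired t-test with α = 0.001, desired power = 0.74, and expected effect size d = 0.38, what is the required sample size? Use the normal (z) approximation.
n = 108 pairs

Sample size formula (paired t-test, normal approximation):
n = ((z_{α/2} + z_β) / d)²

z_{α/2} = 3.291 (for α = 0.001, two-sided)
z_β = 0.643 (for power = 0.74)
d = 0.38

n = ((3.291 + 0.643) / 0.38)²
n = (10.353)²
n ≈ 107.18
Round up to the next whole number: n = 108 pairs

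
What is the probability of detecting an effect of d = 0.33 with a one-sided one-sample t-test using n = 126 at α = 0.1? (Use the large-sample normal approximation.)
Power ≈ 0.99

Power calculation (one-sample t-test, normal approximation):
z_β = d · √n - z_α
z_β = 0.33 · √126 - 1.282
z_β = 0.33 · 11.225 - 1.282
z_β = 2.423

Power = Φ(z_β) = Φ(2.423) ≈ 0.992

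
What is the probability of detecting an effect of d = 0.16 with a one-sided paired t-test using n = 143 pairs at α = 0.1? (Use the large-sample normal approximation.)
Power ≈ 0.74

Power calculation (paired t-test, normal approximation):
z_β = d · √n - z_α
z_β = 0.16 · √143 - 1.282
z_β = 0.16 · 11.958 - 1.282
z_β = 0.632

Power = Φ(z_β) = Φ(0.632) ≈ 0.736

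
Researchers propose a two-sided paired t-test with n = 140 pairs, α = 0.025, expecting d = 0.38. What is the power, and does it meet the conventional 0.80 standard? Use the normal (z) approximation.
Power ≈ 0.99; the study is adequately powered (power ≥ 0.80)

Power calculation (paired t-test, normal approximation):
z_β = d · √n - z_{α/2}
z_β = 0.38 · √140 - 2.241
z_β = 0.38 · 11.832 - 2.241
z_β = 2.255

Power = Φ(z_β) = Φ(2.255) ≈ 0.988

Effect size d = 0.38 is small by Cohen's convention (0.2/0.5/0.8).

Threshold: power ≥ 0.80 is conventionally adequate.
Power ≈ 0.99 → the study is adequately powered (power ≥ 0.80).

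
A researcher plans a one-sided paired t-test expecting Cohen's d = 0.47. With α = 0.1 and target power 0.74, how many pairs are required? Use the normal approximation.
n = 17 pairs

Sample size formula (paired t-test, normal approximation):
n = ((z_α + z_β) / d)²

z_α = 1.282 (for α = 0.1, one-sided)
z_β = 0.643 (for power = 0.74)
d = 0.47

n = ((1.282 + 0.643) / 0.47)²
n = (4.096)²
n ≈ 16.78
Round up to the next whole number: n = 17 pairs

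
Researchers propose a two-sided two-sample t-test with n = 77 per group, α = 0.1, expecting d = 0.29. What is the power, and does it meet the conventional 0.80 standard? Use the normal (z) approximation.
Power ≈ 0.56; the study is underpowered (power < 0.80)

Power calculation (two-sample t-test, normal approximation):
z_β = d · √(n/2) - z_{α/2}
z_β = 0.29 · √(77/2) - 1.645
z_β = 0.29 · 6.205 - 1.645
z_β = 0.155

Power = Φ(z_β) = Φ(0.155) ≈ 0.561

Effect size d = 0.29 is small by Cohen's convention (0.2/0.5/0.8).

Threshold: power ≥ 0.80 is conventionally adequate.
Power ≈ 0.56 → the study is underpowered (power < 0.80).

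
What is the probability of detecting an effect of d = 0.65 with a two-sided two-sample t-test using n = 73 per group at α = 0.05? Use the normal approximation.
Power ≈ 0.98

Power calculation (two-sample t-test, normal approximation):
z_β = d · √(n/2) - z_{α/2}
z_β = 0.65 · √(73/2) - 1.960
z_β = 0.65 · 6.042 - 1.960
z_β = 1.967

Power = Φ(z_β) = Φ(1.967) ≈ 0.975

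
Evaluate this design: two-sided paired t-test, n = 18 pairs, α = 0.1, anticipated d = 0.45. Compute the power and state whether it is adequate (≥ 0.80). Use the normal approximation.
Power ≈ 0.60; the study is underpowered (power < 0.80)

Power calculation (paired t-test, normal approximation):
z_β = d · √n - z_{α/2}
z_β = 0.45 · √18 - 1.645
z_β = 0.45 · 4.243 - 1.645
z_β = 0.264

Power = Φ(z_β) = Φ(0.264) ≈ 0.604

Effect size d = 0.45 is small by Cohen's convention (0.2/0.5/0.8).

Threshold: power ≥ 0.80 is conventionally adequate.
Power ≈ 0.60 → the study is underpowered (power < 0.80).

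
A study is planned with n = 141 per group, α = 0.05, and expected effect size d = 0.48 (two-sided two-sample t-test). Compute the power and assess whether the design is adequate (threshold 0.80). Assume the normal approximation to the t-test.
Power ≈ 0.98; the study is adequately powered (power ≥ 0.80)

Power calculation (two-sample t-test, normal approximation):
z_β = d · √(n/2) - z_{α/2}
z_β = 0.48 · √(141/2) - 1.960
z_β = 0.48 · 8.396 - 1.960
z_β = 2.070

Power = Φ(z_β) = Φ(2.070) ≈ 0.981

Effect size d = 0.48 is small by Cohen's convention (0.2/0.5/0.8).

Threshold: power ≥ 0.80 is conventionally adequate.
Power ≈ 0.98 → the study is adequately powered (power ≥ 0.80).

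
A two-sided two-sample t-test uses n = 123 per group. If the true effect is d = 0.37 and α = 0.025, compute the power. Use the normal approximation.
Power ≈ 0.75

Power calculation (two-sample t-test, normal approximation):
z_β = d · √(n/2) - z_{α/2}
z_β = 0.37 · √(123/2) - 2.241
z_β = 0.37 · 7.842 - 2.241
z_β = 0.660

Power = Φ(z_β) = Φ(0.660) ≈ 0.745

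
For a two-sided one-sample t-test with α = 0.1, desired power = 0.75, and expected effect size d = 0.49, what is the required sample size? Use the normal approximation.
n = 23

Sample size formula (one-sample t-test, normal approximation):
n = ((z_{α/2} + z_β) / d)²

z_{α/2} = 1.645 (for α = 0.1, two-sided)
z_β = 0.674 (for power = 0.75)
d = 0.49

n = ((1.645 + 0.674) / 0.49)²
n = (4.733)²
n ≈ 22.40
Round up to the next whole number: n = 23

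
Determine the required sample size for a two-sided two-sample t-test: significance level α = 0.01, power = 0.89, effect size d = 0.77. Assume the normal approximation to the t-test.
n = 49 per group

Sample size formula (two-sample t-test, normal approximation):
n = 2 · ((z_{α/2} + z_β) / d)²

z_{α/2} = 2.576 (for α = 0.01, two-sided)
z_β = 1.227 (for power = 0.89)
d = 0.77

n = 2 · ((2.576 + 1.227) / 0.77)²
n = 2 · (4.939)²
n ≈ 48.79
Round up to the next whole number: n = 49 per group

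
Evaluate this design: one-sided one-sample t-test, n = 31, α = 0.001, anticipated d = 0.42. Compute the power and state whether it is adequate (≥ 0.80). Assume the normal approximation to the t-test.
Power ≈ 0.23; the study is underpowered (power < 0.80)

Power calculation (one-sample t-test, normal approximation):
z_β = d · √n - z_α
z_β = 0.42 · √31 - 3.090
z_β = 0.42 · 5.568 - 3.090
z_β = -0.752

Power = Φ(z_β) = Φ(-0.752) ≈ 0.226

Effect size d = 0.42 is small by Cohen's convention (0.2/0.5/0.8).

Threshold: power ≥ 0.80 is conventionally adequate.
Power ≈ 0.23 → the study is underpowered (power < 0.80).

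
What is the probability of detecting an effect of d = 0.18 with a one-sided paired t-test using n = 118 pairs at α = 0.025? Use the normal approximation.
Power ≈ 0.50

Power calculation (paired t-test, normal approximation):
z_β = d · √n - z_α
z_β = 0.18 · √118 - 1.960
z_β = 0.18 · 10.863 - 1.960
z_β = -0.005

Power = Φ(z_β) = Φ(-0.005) ≈ 0.498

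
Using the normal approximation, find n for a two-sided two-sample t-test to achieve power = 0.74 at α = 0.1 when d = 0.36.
n = 81 per group

Sample size formula (two-sample t-test, normal approximation):
n = 2 · ((z_{α/2} + z_β) / d)²

z_{α/2} = 1.645 (for α = 0.1, two-sided)
z_β = 0.643 (for power = 0.74)
d = 0.36

n = 2 · ((1.645 + 0.643) / 0.36)²
n = 2 · (6.356)²
n ≈ 80.80
Round up to the next whole number: n = 81 per group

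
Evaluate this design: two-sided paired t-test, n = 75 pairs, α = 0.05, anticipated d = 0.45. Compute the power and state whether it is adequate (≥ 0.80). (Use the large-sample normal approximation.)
Power ≈ 0.97; the study is adequately powered (power ≥ 0.80)

Power calculation (paired t-test, normal approximation):
z_β = d · √n - z_{α/2}
z_β = 0.45 · √75 - 1.960
z_β = 0.45 · 8.660 - 1.960
z_β = 1.937

Power = Φ(z_β) = Φ(1.937) ≈ 0.974

Effect size d = 0.45 is small by Cohen's convention (0.2/0.5/0.8).

Threshold: power ≥ 0.80 is conventionally adequate.
Power ≈ 0.97 → the study is adequately powered (power ≥ 0.80).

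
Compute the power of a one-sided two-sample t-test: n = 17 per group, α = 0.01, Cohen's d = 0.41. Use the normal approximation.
Power ≈ 0.13

Power calculation (two-sample t-test, normal approximation):
z_β = d · √(n/2) - z_α
z_β = 0.41 · √(17/2) - 2.326
z_β = 0.41 · 2.915 - 2.326
z_β = -1.131

Power = Φ(z_β) = Φ(-1.131) ≈ 0.129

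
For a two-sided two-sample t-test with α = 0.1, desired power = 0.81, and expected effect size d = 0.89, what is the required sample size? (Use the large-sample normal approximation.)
n = 17 per group

Sample size formula (two-sample t-test, normal approximation):
n = 2 · ((z_{α/2} + z_β) / d)²

z_{α/2} = 1.645 (for α = 0.1, two-sided)
z_β = 0.878 (for power = 0.81)
d = 0.89

n = 2 · ((1.645 + 0.878) / 0.89)²
n = 2 · (2.835)²
n ≈ 16.07
Round up to the next whole number: n = 17 per group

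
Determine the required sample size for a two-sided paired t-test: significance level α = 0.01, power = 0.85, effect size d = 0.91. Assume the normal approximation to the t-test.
n = 16 pairs

Sample size formula (paired t-test, normal approximation):
n = ((z_{α/2} + z_β) / d)²

z_{α/2} = 2.576 (for α = 0.01, two-sided)
z_β = 1.036 (for power = 0.85)
d = 0.91

n = ((2.576 + 1.036) / 0.91)²
n = (3.969)²
n ≈ 15.75
Round up to the next whole number: n = 16 pairs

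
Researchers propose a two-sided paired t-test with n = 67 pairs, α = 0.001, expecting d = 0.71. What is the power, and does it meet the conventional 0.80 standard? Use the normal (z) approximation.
Power ≈ 0.99; the study is adequately powered (power ≥ 0.80)

Power calculation (paired t-test, normal approximation):
z_β = d · √n - z_{α/2}
z_β = 0.71 · √67 - 3.291
z_β = 0.71 · 8.185 - 3.291
z_β = 2.521

Power = Φ(z_β) = Φ(2.521) ≈ 0.994

Effect size d = 0.71 is medium by Cohen's convention (0.2/0.5/0.8).

Threshold: power ≥ 0.80 is conventionally adequate.
Power ≈ 0.99 → the study is adequately powered (power ≥ 0.80).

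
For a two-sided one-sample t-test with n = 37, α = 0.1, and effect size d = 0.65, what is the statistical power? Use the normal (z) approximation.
Power ≈ 0.99

Power calculation (one-sample t-test, normal approximation):
z_β = d · √n - z_{α/2}
z_β = 0.65 · √37 - 1.645
z_β = 0.65 · 6.083 - 1.645
z_β = 2.309

Power = Φ(z_β) = Φ(2.309) ≈ 0.990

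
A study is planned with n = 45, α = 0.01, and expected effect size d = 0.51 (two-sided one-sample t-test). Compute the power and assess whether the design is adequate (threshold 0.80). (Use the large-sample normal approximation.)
Power ≈ 0.80; the study is adequately powered (power ≥ 0.80)

Power calculation (one-sample t-test, normal approximation):
z_β = d · √n - z_{α/2}
z_β = 0.51 · √45 - 2.576
z_β = 0.51 · 6.708 - 2.576
z_β = 0.845

Power = Φ(z_β) = Φ(0.845) ≈ 0.801

Effect size d = 0.51 is medium by Cohen's convention (0.2/0.5/0.8).

Threshold: power ≥ 0.80 is conventionally adequate.
Power ≈ 0.80 → the study is adequately powered (power ≥ 0.80).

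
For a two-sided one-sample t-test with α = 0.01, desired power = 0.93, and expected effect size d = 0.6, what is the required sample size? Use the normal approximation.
n = 46

Sample size formula (one-sample t-test, normal approximation):
n = ((z_{α/2} + z_β) / d)²

z_{α/2} = 2.576 (for α = 0.01, two-sided)
z_β = 1.476 (for power = 0.93)
d = 0.6

n = ((2.576 + 1.476) / 0.6)²
n = (6.753)²
n ≈ 45.60
Round up to the next whole number: n = 46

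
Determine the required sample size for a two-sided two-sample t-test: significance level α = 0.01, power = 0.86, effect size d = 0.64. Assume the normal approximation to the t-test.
n = 66 per group

Sample size formula (two-sample t-test, normal approximation):
n = 2 · ((z_{α/2} + z_β) / d)²

z_{α/2} = 2.576 (for α = 0.01, two-sided)
z_β = 1.080 (for power = 0.86)
d = 0.64

n = 2 · ((2.576 + 1.080) / 0.64)²
n = 2 · (5.713)²
n ≈ 65.28
Round up to the next whole number: n = 66 per group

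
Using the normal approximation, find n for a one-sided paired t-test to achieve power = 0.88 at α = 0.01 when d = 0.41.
n = 73 pairs

Sample size formula (paired t-test, normal approximation):
n = ((z_α + z_β) / d)²

z_α = 2.326 (for α = 0.01, one-sided)
z_β = 1.175 (for power = 0.88)
d = 0.41

n = ((2.326 + 1.175) / 0.41)²
n = (8.539)²
n ≈ 72.91
Round up to the next whole number: n = 73 pairs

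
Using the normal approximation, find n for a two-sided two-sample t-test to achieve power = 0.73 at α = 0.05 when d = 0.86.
n = 18 per group

Sample size formula (two-sample t-test, normal approximation):
n = 2 · ((z_{α/2} + z_β) / d)²

z_{α/2} = 1.960 (for α = 0.05, two-sided)
z_β = 0.613 (for power = 0.73)
d = 0.86

n = 2 · ((1.960 + 0.613) / 0.86)²
n = 2 · (2.992)²
n ≈ 17.90
Round up to the next whole number: n = 18 per group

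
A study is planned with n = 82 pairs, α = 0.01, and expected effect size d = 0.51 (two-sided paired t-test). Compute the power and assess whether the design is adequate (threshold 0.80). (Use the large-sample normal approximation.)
Power ≈ 0.98; the study is adequately powered (power ≥ 0.80)

Power calculation (paired t-test, normal approximation):
z_β = d · √n - z_{α/2}
z_β = 0.51 · √82 - 2.576
z_β = 0.51 · 9.055 - 2.576
z_β = 2.042

Power = Φ(z_β) = Φ(2.042) ≈ 0.979

Effect size d = 0.51 is medium by Cohen's convention (0.2/0.5/0.8).

Threshold: power ≥ 0.80 is conventionally adequate.
Power ≈ 0.98 → the study is adequately powered (power ≥ 0.80).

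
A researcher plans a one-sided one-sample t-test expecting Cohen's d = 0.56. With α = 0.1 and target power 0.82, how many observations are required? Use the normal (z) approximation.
n = 16

Sample size formula (one-sample t-test, normal approximation):
n = ((z_α + z_β) / d)²

z_α = 1.282 (for α = 0.1, one-sided)
z_β = 0.915 (for power = 0.82)
d = 0.56

n = ((1.282 + 0.915) / 0.56)²
n = (3.923)²
n ≈ 15.39
Round up to the next whole number: n = 16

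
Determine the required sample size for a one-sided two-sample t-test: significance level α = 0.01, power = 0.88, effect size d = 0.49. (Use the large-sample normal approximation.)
n = 103 per group

Sample size formula (two-sample t-test, normal approximation):
n = 2 · ((z_α + z_β) / d)²

z_α = 2.326 (for α = 0.01, one-sided)
z_β = 1.175 (for power = 0.88)
d = 0.49

n = 2 · ((2.326 + 1.175) / 0.49)²
n = 2 · (7.145)²
n ≈ 102.10
Round up to the next whole number: n = 103 per group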